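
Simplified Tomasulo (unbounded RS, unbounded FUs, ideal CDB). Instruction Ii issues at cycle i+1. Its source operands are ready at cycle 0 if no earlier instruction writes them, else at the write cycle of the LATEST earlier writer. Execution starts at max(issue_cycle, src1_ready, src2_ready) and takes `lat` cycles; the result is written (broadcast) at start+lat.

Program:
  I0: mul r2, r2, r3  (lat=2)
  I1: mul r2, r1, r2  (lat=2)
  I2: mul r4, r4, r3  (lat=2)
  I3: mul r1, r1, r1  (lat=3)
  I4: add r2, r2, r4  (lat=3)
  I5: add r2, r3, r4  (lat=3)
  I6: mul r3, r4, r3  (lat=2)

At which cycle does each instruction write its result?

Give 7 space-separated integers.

I0 mul r2: issue@1 deps=(None,None) exec_start@1 write@3
I1 mul r2: issue@2 deps=(None,0) exec_start@3 write@5
I2 mul r4: issue@3 deps=(None,None) exec_start@3 write@5
I3 mul r1: issue@4 deps=(None,None) exec_start@4 write@7
I4 add r2: issue@5 deps=(1,2) exec_start@5 write@8
I5 add r2: issue@6 deps=(None,2) exec_start@6 write@9
I6 mul r3: issue@7 deps=(2,None) exec_start@7 write@9

Answer: 3 5 5 7 8 9 9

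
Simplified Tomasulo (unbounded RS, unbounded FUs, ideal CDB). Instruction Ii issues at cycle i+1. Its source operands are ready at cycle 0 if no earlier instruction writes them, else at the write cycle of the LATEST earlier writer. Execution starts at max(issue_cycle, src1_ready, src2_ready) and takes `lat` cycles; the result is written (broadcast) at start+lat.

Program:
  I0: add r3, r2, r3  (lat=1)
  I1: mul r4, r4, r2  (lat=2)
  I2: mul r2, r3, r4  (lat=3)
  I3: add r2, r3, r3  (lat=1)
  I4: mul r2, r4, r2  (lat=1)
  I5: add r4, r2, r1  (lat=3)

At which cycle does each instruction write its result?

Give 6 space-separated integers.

I0 add r3: issue@1 deps=(None,None) exec_start@1 write@2
I1 mul r4: issue@2 deps=(None,None) exec_start@2 write@4
I2 mul r2: issue@3 deps=(0,1) exec_start@4 write@7
I3 add r2: issue@4 deps=(0,0) exec_start@4 write@5
I4 mul r2: issue@5 deps=(1,3) exec_start@5 write@6
I5 add r4: issue@6 deps=(4,None) exec_start@6 write@9

Answer: 2 4 7 5 6 9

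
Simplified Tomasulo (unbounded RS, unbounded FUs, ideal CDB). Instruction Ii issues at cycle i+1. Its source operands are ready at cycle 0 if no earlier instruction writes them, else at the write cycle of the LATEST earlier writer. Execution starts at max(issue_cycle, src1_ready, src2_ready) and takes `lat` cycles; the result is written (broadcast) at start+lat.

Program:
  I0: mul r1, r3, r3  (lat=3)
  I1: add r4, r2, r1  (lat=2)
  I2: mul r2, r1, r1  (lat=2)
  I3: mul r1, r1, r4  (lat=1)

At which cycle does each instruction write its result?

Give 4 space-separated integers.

I0 mul r1: issue@1 deps=(None,None) exec_start@1 write@4
I1 add r4: issue@2 deps=(None,0) exec_start@4 write@6
I2 mul r2: issue@3 deps=(0,0) exec_start@4 write@6
I3 mul r1: issue@4 deps=(0,1) exec_start@6 write@7

Answer: 4 6 6 7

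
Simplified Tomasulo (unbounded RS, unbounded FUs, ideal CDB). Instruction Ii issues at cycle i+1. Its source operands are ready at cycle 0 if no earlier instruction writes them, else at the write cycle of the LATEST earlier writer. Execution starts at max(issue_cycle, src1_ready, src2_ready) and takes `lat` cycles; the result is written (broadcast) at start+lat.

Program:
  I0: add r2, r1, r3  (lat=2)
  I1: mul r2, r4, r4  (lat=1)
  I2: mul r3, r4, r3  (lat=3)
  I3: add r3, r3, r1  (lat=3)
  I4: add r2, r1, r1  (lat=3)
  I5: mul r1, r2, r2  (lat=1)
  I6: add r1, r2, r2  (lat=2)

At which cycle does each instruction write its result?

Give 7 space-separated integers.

I0 add r2: issue@1 deps=(None,None) exec_start@1 write@3
I1 mul r2: issue@2 deps=(None,None) exec_start@2 write@3
I2 mul r3: issue@3 deps=(None,None) exec_start@3 write@6
I3 add r3: issue@4 deps=(2,None) exec_start@6 write@9
I4 add r2: issue@5 deps=(None,None) exec_start@5 write@8
I5 mul r1: issue@6 deps=(4,4) exec_start@8 write@9
I6 add r1: issue@7 deps=(4,4) exec_start@8 write@10

Answer: 3 3 6 9 8 9 10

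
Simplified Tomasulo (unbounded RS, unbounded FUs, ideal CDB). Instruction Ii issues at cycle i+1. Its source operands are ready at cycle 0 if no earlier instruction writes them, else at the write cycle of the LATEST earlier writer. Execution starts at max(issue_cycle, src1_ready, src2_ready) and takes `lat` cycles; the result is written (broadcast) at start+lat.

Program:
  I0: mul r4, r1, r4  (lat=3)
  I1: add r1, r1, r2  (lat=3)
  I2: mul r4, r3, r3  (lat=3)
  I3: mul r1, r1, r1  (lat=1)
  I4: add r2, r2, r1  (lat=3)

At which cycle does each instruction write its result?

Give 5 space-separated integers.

I0 mul r4: issue@1 deps=(None,None) exec_start@1 write@4
I1 add r1: issue@2 deps=(None,None) exec_start@2 write@5
I2 mul r4: issue@3 deps=(None,None) exec_start@3 write@6
I3 mul r1: issue@4 deps=(1,1) exec_start@5 write@6
I4 add r2: issue@5 deps=(None,3) exec_start@6 write@9

Answer: 4 5 6 6 9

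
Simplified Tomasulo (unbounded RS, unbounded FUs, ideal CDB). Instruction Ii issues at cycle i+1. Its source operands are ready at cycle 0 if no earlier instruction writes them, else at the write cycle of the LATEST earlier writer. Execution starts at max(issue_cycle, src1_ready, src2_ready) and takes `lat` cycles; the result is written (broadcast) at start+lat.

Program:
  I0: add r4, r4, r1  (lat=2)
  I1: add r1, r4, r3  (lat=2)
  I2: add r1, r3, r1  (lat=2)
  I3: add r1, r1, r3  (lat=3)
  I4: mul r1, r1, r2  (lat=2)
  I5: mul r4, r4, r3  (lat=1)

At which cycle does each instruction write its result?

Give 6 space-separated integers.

I0 add r4: issue@1 deps=(None,None) exec_start@1 write@3
I1 add r1: issue@2 deps=(0,None) exec_start@3 write@5
I2 add r1: issue@3 deps=(None,1) exec_start@5 write@7
I3 add r1: issue@4 deps=(2,None) exec_start@7 write@10
I4 mul r1: issue@5 deps=(3,None) exec_start@10 write@12
I5 mul r4: issue@6 deps=(0,None) exec_start@6 write@7

Answer: 3 5 7 10 12 7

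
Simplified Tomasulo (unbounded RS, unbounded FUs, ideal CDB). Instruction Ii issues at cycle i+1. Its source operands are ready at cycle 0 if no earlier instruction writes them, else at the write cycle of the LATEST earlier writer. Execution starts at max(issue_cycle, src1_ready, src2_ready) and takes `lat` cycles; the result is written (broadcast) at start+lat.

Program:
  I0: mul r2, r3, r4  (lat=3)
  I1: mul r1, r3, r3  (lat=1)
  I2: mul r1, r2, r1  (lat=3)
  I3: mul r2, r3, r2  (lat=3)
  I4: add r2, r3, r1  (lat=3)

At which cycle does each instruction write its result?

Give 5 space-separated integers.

I0 mul r2: issue@1 deps=(None,None) exec_start@1 write@4
I1 mul r1: issue@2 deps=(None,None) exec_start@2 write@3
I2 mul r1: issue@3 deps=(0,1) exec_start@4 write@7
I3 mul r2: issue@4 deps=(None,0) exec_start@4 write@7
I4 add r2: issue@5 deps=(None,2) exec_start@7 write@10

Answer: 4 3 7 7 10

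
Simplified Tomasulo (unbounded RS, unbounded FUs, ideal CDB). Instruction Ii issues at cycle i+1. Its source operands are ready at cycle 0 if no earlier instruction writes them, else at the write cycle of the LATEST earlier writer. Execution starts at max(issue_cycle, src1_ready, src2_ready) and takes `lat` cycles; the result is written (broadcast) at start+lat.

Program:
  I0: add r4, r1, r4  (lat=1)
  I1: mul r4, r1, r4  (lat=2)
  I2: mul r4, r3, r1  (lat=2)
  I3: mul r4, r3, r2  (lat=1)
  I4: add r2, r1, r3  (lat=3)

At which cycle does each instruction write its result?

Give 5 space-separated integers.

I0 add r4: issue@1 deps=(None,None) exec_start@1 write@2
I1 mul r4: issue@2 deps=(None,0) exec_start@2 write@4
I2 mul r4: issue@3 deps=(None,None) exec_start@3 write@5
I3 mul r4: issue@4 deps=(None,None) exec_start@4 write@5
I4 add r2: issue@5 deps=(None,None) exec_start@5 write@8

Answer: 2 4 5 5 8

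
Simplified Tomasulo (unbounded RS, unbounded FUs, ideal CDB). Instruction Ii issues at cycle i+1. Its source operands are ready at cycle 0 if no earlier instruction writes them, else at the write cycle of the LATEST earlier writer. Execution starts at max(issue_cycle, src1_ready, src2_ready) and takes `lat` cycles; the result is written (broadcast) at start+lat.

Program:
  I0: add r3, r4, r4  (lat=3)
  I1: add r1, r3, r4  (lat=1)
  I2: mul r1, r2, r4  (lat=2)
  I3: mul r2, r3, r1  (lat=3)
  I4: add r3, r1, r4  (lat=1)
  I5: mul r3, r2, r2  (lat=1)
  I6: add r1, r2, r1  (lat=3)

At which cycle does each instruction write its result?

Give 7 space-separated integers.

I0 add r3: issue@1 deps=(None,None) exec_start@1 write@4
I1 add r1: issue@2 deps=(0,None) exec_start@4 write@5
I2 mul r1: issue@3 deps=(None,None) exec_start@3 write@5
I3 mul r2: issue@4 deps=(0,2) exec_start@5 write@8
I4 add r3: issue@5 deps=(2,None) exec_start@5 write@6
I5 mul r3: issue@6 deps=(3,3) exec_start@8 write@9
I6 add r1: issue@7 deps=(3,2) exec_start@8 write@11

Answer: 4 5 5 8 6 9 11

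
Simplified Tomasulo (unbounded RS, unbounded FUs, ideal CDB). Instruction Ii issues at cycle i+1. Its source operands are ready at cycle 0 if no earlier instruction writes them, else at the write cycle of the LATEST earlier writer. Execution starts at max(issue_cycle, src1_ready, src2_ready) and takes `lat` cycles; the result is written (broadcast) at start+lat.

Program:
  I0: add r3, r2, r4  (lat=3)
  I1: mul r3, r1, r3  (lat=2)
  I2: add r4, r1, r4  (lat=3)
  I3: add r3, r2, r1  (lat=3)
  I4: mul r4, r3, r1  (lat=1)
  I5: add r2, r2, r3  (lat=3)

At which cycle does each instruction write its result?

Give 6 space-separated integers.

Answer: 4 6 6 7 8 10

Derivation:
I0 add r3: issue@1 deps=(None,None) exec_start@1 write@4
I1 mul r3: issue@2 deps=(None,0) exec_start@4 write@6
I2 add r4: issue@3 deps=(None,None) exec_start@3 write@6
I3 add r3: issue@4 deps=(None,None) exec_start@4 write@7
I4 mul r4: issue@5 deps=(3,None) exec_start@7 write@8
I5 add r2: issue@6 deps=(None,3) exec_start@7 write@10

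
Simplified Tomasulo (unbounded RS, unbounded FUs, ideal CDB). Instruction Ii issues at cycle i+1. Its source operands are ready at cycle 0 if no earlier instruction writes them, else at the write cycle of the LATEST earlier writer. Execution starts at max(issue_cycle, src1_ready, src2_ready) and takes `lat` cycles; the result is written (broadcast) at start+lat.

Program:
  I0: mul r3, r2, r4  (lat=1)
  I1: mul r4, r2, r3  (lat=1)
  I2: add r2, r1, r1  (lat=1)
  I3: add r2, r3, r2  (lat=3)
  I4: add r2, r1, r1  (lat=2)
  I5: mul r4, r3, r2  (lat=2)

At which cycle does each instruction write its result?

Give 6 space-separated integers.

I0 mul r3: issue@1 deps=(None,None) exec_start@1 write@2
I1 mul r4: issue@2 deps=(None,0) exec_start@2 write@3
I2 add r2: issue@3 deps=(None,None) exec_start@3 write@4
I3 add r2: issue@4 deps=(0,2) exec_start@4 write@7
I4 add r2: issue@5 deps=(None,None) exec_start@5 write@7
I5 mul r4: issue@6 deps=(0,4) exec_start@7 write@9

Answer: 2 3 4 7 7 9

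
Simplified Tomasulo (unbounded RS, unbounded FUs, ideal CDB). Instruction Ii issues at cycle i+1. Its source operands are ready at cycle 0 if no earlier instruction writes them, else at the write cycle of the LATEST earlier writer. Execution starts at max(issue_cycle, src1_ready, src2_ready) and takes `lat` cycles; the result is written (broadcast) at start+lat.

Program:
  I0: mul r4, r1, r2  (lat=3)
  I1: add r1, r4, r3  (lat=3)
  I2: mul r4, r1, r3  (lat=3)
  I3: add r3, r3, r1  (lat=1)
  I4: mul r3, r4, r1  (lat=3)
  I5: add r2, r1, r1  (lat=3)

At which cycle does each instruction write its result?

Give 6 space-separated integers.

I0 mul r4: issue@1 deps=(None,None) exec_start@1 write@4
I1 add r1: issue@2 deps=(0,None) exec_start@4 write@7
I2 mul r4: issue@3 deps=(1,None) exec_start@7 write@10
I3 add r3: issue@4 deps=(None,1) exec_start@7 write@8
I4 mul r3: issue@5 deps=(2,1) exec_start@10 write@13
I5 add r2: issue@6 deps=(1,1) exec_start@7 write@10

Answer: 4 7 10 8 13 10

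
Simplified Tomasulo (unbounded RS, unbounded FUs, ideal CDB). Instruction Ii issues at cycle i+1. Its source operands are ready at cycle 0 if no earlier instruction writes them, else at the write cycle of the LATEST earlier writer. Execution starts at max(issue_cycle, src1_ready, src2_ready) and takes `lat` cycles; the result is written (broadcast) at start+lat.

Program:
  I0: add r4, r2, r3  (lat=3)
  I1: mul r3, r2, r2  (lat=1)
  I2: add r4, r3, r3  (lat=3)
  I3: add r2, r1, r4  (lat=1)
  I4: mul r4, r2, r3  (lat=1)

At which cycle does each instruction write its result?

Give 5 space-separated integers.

I0 add r4: issue@1 deps=(None,None) exec_start@1 write@4
I1 mul r3: issue@2 deps=(None,None) exec_start@2 write@3
I2 add r4: issue@3 deps=(1,1) exec_start@3 write@6
I3 add r2: issue@4 deps=(None,2) exec_start@6 write@7
I4 mul r4: issue@5 deps=(3,1) exec_start@7 write@8

Answer: 4 3 6 7 8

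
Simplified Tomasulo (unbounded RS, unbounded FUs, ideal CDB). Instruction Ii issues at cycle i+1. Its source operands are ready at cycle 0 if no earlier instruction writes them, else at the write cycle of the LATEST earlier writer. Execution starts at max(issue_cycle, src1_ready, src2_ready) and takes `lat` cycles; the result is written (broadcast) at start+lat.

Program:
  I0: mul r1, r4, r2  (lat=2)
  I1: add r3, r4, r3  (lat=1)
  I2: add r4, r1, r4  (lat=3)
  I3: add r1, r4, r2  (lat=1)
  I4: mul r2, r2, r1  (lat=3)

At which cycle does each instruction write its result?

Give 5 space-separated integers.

I0 mul r1: issue@1 deps=(None,None) exec_start@1 write@3
I1 add r3: issue@2 deps=(None,None) exec_start@2 write@3
I2 add r4: issue@3 deps=(0,None) exec_start@3 write@6
I3 add r1: issue@4 deps=(2,None) exec_start@6 write@7
I4 mul r2: issue@5 deps=(None,3) exec_start@7 write@10

Answer: 3 3 6 7 10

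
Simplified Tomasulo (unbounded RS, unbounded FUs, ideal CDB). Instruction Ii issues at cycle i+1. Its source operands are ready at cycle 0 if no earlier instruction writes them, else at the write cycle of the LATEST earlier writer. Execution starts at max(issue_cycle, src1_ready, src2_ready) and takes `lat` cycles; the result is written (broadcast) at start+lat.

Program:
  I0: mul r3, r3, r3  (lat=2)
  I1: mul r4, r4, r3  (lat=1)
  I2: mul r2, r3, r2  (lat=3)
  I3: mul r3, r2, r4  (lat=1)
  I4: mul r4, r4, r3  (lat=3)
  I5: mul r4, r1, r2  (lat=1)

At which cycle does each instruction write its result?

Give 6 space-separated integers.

I0 mul r3: issue@1 deps=(None,None) exec_start@1 write@3
I1 mul r4: issue@2 deps=(None,0) exec_start@3 write@4
I2 mul r2: issue@3 deps=(0,None) exec_start@3 write@6
I3 mul r3: issue@4 deps=(2,1) exec_start@6 write@7
I4 mul r4: issue@5 deps=(1,3) exec_start@7 write@10
I5 mul r4: issue@6 deps=(None,2) exec_start@6 write@7

Answer: 3 4 6 7 10 7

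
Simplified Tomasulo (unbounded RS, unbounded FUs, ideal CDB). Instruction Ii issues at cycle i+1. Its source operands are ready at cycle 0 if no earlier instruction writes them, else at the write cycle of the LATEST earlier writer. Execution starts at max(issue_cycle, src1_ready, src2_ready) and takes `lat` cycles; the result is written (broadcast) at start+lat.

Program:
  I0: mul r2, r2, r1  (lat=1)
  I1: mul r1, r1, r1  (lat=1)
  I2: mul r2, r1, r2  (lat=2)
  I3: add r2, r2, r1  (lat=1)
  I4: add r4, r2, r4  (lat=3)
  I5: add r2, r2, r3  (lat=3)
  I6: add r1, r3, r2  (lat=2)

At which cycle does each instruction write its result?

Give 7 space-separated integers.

I0 mul r2: issue@1 deps=(None,None) exec_start@1 write@2
I1 mul r1: issue@2 deps=(None,None) exec_start@2 write@3
I2 mul r2: issue@3 deps=(1,0) exec_start@3 write@5
I3 add r2: issue@4 deps=(2,1) exec_start@5 write@6
I4 add r4: issue@5 deps=(3,None) exec_start@6 write@9
I5 add r2: issue@6 deps=(3,None) exec_start@6 write@9
I6 add r1: issue@7 deps=(None,5) exec_start@9 write@11

Answer: 2 3 5 6 9 9 11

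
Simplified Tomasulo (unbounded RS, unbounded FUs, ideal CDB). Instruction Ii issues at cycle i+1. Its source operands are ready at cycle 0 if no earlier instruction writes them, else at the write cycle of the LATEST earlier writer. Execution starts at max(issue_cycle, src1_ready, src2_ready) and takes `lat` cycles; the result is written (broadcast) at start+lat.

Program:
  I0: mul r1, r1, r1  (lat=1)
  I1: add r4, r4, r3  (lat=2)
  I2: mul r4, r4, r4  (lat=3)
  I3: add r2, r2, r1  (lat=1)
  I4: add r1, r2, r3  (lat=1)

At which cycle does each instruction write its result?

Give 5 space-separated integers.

Answer: 2 4 7 5 6

Derivation:
I0 mul r1: issue@1 deps=(None,None) exec_start@1 write@2
I1 add r4: issue@2 deps=(None,None) exec_start@2 write@4
I2 mul r4: issue@3 deps=(1,1) exec_start@4 write@7
I3 add r2: issue@4 deps=(None,0) exec_start@4 write@5
I4 add r1: issue@5 deps=(3,None) exec_start@5 write@6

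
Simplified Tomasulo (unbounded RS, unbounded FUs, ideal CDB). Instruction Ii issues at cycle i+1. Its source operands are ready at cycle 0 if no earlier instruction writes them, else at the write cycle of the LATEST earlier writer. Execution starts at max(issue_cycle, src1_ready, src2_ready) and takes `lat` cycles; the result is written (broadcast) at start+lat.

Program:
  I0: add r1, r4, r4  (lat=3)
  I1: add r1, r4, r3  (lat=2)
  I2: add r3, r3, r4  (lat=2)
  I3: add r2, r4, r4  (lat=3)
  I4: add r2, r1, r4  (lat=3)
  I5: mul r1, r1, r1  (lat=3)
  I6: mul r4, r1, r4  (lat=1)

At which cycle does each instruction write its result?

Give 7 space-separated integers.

I0 add r1: issue@1 deps=(None,None) exec_start@1 write@4
I1 add r1: issue@2 deps=(None,None) exec_start@2 write@4
I2 add r3: issue@3 deps=(None,None) exec_start@3 write@5
I3 add r2: issue@4 deps=(None,None) exec_start@4 write@7
I4 add r2: issue@5 deps=(1,None) exec_start@5 write@8
I5 mul r1: issue@6 deps=(1,1) exec_start@6 write@9
I6 mul r4: issue@7 deps=(5,None) exec_start@9 write@10

Answer: 4 4 5 7 8 9 10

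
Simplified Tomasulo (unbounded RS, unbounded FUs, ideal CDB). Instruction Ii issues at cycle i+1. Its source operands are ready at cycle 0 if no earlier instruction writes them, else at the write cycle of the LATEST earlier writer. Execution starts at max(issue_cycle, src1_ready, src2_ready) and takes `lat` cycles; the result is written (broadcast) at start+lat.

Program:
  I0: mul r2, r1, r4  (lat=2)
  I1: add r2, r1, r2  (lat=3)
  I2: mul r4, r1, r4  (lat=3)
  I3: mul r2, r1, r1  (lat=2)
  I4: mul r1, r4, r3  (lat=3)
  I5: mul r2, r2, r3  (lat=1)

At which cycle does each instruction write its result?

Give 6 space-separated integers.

I0 mul r2: issue@1 deps=(None,None) exec_start@1 write@3
I1 add r2: issue@2 deps=(None,0) exec_start@3 write@6
I2 mul r4: issue@3 deps=(None,None) exec_start@3 write@6
I3 mul r2: issue@4 deps=(None,None) exec_start@4 write@6
I4 mul r1: issue@5 deps=(2,None) exec_start@6 write@9
I5 mul r2: issue@6 deps=(3,None) exec_start@6 write@7

Answer: 3 6 6 6 9 7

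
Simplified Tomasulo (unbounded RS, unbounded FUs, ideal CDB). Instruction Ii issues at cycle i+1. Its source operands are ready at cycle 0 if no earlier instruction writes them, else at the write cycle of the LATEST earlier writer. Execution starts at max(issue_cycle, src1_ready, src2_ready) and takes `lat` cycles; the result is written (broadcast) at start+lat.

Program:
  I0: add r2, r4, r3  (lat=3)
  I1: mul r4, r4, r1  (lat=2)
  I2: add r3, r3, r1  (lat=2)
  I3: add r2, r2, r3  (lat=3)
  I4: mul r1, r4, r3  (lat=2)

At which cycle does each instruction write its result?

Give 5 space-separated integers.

I0 add r2: issue@1 deps=(None,None) exec_start@1 write@4
I1 mul r4: issue@2 deps=(None,None) exec_start@2 write@4
I2 add r3: issue@3 deps=(None,None) exec_start@3 write@5
I3 add r2: issue@4 deps=(0,2) exec_start@5 write@8
I4 mul r1: issue@5 deps=(1,2) exec_start@5 write@7

Answer: 4 4 5 8 7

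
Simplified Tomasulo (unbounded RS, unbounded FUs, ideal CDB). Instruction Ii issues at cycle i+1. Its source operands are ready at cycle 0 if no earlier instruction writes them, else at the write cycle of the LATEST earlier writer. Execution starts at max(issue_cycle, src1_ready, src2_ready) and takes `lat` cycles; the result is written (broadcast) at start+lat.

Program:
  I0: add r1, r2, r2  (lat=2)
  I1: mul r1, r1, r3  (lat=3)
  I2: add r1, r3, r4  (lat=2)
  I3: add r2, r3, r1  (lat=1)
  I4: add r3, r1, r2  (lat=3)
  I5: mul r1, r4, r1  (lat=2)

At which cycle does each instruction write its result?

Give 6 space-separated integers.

I0 add r1: issue@1 deps=(None,None) exec_start@1 write@3
I1 mul r1: issue@2 deps=(0,None) exec_start@3 write@6
I2 add r1: issue@3 deps=(None,None) exec_start@3 write@5
I3 add r2: issue@4 deps=(None,2) exec_start@5 write@6
I4 add r3: issue@5 deps=(2,3) exec_start@6 write@9
I5 mul r1: issue@6 deps=(None,2) exec_start@6 write@8

Answer: 3 6 5 6 9 8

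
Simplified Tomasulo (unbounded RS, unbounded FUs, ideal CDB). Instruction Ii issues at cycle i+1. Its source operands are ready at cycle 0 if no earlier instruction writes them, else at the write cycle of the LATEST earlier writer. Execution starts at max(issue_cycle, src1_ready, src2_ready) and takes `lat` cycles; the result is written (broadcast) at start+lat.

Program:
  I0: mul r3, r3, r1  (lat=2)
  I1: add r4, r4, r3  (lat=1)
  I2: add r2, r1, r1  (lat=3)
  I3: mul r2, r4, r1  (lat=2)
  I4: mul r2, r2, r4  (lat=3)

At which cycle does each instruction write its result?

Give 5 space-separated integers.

Answer: 3 4 6 6 9

Derivation:
I0 mul r3: issue@1 deps=(None,None) exec_start@1 write@3
I1 add r4: issue@2 deps=(None,0) exec_start@3 write@4
I2 add r2: issue@3 deps=(None,None) exec_start@3 write@6
I3 mul r2: issue@4 deps=(1,None) exec_start@4 write@6
I4 mul r2: issue@5 deps=(3,1) exec_start@6 write@9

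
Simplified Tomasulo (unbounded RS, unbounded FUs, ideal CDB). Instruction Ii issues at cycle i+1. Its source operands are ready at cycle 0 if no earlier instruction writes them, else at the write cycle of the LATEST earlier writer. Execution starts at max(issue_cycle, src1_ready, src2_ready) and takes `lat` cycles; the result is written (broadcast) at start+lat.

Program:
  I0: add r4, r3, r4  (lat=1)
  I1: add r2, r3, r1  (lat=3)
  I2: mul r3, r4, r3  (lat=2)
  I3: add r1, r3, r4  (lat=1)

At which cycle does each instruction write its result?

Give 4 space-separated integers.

Answer: 2 5 5 6

Derivation:
I0 add r4: issue@1 deps=(None,None) exec_start@1 write@2
I1 add r2: issue@2 deps=(None,None) exec_start@2 write@5
I2 mul r3: issue@3 deps=(0,None) exec_start@3 write@5
I3 add r1: issue@4 deps=(2,0) exec_start@5 write@6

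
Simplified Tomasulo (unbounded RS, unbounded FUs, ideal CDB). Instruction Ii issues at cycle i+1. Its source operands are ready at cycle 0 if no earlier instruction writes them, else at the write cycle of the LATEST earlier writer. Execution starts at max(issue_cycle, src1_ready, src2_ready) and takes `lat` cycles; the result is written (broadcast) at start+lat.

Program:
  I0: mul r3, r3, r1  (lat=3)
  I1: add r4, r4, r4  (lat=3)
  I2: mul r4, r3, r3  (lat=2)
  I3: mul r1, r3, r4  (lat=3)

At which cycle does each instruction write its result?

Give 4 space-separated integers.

Answer: 4 5 6 9

Derivation:
I0 mul r3: issue@1 deps=(None,None) exec_start@1 write@4
I1 add r4: issue@2 deps=(None,None) exec_start@2 write@5
I2 mul r4: issue@3 deps=(0,0) exec_start@4 write@6
I3 mul r1: issue@4 deps=(0,2) exec_start@6 write@9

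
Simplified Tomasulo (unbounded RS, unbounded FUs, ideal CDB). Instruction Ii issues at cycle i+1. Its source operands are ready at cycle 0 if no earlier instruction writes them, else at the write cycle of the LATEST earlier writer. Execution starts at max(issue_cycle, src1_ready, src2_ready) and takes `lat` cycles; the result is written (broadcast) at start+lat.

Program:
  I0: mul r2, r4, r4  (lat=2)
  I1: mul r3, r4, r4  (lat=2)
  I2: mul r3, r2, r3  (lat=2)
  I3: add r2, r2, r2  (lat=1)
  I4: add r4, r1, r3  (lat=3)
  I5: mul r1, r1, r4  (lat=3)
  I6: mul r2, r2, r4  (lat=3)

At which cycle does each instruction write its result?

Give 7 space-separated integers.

I0 mul r2: issue@1 deps=(None,None) exec_start@1 write@3
I1 mul r3: issue@2 deps=(None,None) exec_start@2 write@4
I2 mul r3: issue@3 deps=(0,1) exec_start@4 write@6
I3 add r2: issue@4 deps=(0,0) exec_start@4 write@5
I4 add r4: issue@5 deps=(None,2) exec_start@6 write@9
I5 mul r1: issue@6 deps=(None,4) exec_start@9 write@12
I6 mul r2: issue@7 deps=(3,4) exec_start@9 write@12

Answer: 3 4 6 5 9 12 12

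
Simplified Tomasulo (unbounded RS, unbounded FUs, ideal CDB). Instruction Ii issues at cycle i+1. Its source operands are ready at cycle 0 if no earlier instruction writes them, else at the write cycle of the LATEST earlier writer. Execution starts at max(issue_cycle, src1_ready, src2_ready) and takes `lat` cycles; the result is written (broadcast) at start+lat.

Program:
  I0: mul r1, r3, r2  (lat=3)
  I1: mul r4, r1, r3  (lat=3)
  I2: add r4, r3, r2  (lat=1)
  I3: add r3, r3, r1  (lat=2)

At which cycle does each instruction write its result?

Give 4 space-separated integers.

Answer: 4 7 4 6

Derivation:
I0 mul r1: issue@1 deps=(None,None) exec_start@1 write@4
I1 mul r4: issue@2 deps=(0,None) exec_start@4 write@7
I2 add r4: issue@3 deps=(None,None) exec_start@3 write@4
I3 add r3: issue@4 deps=(None,0) exec_start@4 write@6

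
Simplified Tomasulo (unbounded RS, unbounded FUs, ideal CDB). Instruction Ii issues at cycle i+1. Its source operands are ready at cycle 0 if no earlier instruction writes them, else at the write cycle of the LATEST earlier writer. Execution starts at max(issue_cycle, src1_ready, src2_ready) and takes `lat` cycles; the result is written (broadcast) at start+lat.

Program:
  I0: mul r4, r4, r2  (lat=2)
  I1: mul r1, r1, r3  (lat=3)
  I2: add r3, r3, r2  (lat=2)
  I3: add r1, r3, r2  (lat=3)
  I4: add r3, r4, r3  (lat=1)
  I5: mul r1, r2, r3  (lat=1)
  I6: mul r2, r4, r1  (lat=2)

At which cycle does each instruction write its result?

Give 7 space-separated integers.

Answer: 3 5 5 8 6 7 9

Derivation:
I0 mul r4: issue@1 deps=(None,None) exec_start@1 write@3
I1 mul r1: issue@2 deps=(None,None) exec_start@2 write@5
I2 add r3: issue@3 deps=(None,None) exec_start@3 write@5
I3 add r1: issue@4 deps=(2,None) exec_start@5 write@8
I4 add r3: issue@5 deps=(0,2) exec_start@5 write@6
I5 mul r1: issue@6 deps=(None,4) exec_start@6 write@7
I6 mul r2: issue@7 deps=(0,5) exec_start@7 write@9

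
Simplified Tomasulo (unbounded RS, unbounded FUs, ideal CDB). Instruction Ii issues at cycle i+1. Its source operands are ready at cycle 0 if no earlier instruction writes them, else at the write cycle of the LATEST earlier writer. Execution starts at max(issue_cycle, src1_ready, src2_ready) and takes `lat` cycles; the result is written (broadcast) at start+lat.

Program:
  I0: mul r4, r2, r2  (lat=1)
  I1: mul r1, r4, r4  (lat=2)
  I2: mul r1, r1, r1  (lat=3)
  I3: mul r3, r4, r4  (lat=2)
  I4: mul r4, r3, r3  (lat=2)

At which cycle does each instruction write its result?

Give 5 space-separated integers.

Answer: 2 4 7 6 8

Derivation:
I0 mul r4: issue@1 deps=(None,None) exec_start@1 write@2
I1 mul r1: issue@2 deps=(0,0) exec_start@2 write@4
I2 mul r1: issue@3 deps=(1,1) exec_start@4 write@7
I3 mul r3: issue@4 deps=(0,0) exec_start@4 write@6
I4 mul r4: issue@5 deps=(3,3) exec_start@6 write@8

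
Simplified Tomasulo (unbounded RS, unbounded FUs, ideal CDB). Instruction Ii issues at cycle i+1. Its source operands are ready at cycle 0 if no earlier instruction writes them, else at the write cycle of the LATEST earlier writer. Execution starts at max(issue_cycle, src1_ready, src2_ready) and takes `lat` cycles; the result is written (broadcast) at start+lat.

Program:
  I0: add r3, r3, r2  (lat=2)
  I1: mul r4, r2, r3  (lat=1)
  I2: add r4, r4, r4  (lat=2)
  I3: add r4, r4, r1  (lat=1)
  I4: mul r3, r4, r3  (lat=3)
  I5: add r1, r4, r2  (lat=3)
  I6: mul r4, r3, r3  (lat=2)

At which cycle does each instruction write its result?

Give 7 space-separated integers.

Answer: 3 4 6 7 10 10 12

Derivation:
I0 add r3: issue@1 deps=(None,None) exec_start@1 write@3
I1 mul r4: issue@2 deps=(None,0) exec_start@3 write@4
I2 add r4: issue@3 deps=(1,1) exec_start@4 write@6
I3 add r4: issue@4 deps=(2,None) exec_start@6 write@7
I4 mul r3: issue@5 deps=(3,0) exec_start@7 write@10
I5 add r1: issue@6 deps=(3,None) exec_start@7 write@10
I6 mul r4: issue@7 deps=(4,4) exec_start@10 write@12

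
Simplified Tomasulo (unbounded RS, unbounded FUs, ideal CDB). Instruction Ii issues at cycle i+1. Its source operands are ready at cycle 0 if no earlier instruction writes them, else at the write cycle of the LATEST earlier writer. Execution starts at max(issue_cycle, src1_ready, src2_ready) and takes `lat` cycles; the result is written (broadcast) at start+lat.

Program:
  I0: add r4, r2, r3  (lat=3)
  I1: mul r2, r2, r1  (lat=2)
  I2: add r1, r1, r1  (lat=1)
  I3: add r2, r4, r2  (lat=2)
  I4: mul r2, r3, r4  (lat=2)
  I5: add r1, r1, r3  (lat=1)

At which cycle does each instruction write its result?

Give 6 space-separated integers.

Answer: 4 4 4 6 7 7

Derivation:
I0 add r4: issue@1 deps=(None,None) exec_start@1 write@4
I1 mul r2: issue@2 deps=(None,None) exec_start@2 write@4
I2 add r1: issue@3 deps=(None,None) exec_start@3 write@4
I3 add r2: issue@4 deps=(0,1) exec_start@4 write@6
I4 mul r2: issue@5 deps=(None,0) exec_start@5 write@7
I5 add r1: issue@6 deps=(2,None) exec_start@6 write@7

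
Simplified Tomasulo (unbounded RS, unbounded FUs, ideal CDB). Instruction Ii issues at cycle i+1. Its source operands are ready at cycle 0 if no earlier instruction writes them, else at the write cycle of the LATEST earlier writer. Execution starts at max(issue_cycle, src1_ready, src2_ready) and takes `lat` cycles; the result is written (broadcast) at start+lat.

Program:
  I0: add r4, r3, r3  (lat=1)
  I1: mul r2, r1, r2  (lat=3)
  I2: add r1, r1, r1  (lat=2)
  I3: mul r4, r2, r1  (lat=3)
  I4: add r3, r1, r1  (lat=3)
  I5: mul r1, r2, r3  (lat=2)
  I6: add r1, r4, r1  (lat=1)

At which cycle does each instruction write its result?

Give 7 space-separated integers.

I0 add r4: issue@1 deps=(None,None) exec_start@1 write@2
I1 mul r2: issue@2 deps=(None,None) exec_start@2 write@5
I2 add r1: issue@3 deps=(None,None) exec_start@3 write@5
I3 mul r4: issue@4 deps=(1,2) exec_start@5 write@8
I4 add r3: issue@5 deps=(2,2) exec_start@5 write@8
I5 mul r1: issue@6 deps=(1,4) exec_start@8 write@10
I6 add r1: issue@7 deps=(3,5) exec_start@10 write@11

Answer: 2 5 5 8 8 10 11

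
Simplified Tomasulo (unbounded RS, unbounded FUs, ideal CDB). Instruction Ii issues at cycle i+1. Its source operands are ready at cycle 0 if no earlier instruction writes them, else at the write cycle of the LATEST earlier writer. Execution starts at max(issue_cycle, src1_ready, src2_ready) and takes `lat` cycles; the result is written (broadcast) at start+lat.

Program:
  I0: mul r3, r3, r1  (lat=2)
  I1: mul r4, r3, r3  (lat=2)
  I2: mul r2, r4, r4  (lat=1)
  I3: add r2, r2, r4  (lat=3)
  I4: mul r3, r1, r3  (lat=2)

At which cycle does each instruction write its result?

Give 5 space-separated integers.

Answer: 3 5 6 9 7

Derivation:
I0 mul r3: issue@1 deps=(None,None) exec_start@1 write@3
I1 mul r4: issue@2 deps=(0,0) exec_start@3 write@5
I2 mul r2: issue@3 deps=(1,1) exec_start@5 write@6
I3 add r2: issue@4 deps=(2,1) exec_start@6 write@9
I4 mul r3: issue@5 deps=(None,0) exec_start@5 write@7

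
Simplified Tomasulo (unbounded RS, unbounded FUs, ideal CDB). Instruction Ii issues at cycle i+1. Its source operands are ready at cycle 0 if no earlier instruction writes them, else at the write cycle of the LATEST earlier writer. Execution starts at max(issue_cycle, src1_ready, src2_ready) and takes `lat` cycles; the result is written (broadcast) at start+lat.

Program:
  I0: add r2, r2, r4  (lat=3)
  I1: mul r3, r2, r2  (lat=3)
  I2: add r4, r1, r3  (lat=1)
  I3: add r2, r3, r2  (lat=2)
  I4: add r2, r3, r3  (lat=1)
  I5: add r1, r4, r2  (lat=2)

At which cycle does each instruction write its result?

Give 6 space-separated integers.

Answer: 4 7 8 9 8 10

Derivation:
I0 add r2: issue@1 deps=(None,None) exec_start@1 write@4
I1 mul r3: issue@2 deps=(0,0) exec_start@4 write@7
I2 add r4: issue@3 deps=(None,1) exec_start@7 write@8
I3 add r2: issue@4 deps=(1,0) exec_start@7 write@9
I4 add r2: issue@5 deps=(1,1) exec_start@7 write@8
I5 add r1: issue@6 deps=(2,4) exec_start@8 write@10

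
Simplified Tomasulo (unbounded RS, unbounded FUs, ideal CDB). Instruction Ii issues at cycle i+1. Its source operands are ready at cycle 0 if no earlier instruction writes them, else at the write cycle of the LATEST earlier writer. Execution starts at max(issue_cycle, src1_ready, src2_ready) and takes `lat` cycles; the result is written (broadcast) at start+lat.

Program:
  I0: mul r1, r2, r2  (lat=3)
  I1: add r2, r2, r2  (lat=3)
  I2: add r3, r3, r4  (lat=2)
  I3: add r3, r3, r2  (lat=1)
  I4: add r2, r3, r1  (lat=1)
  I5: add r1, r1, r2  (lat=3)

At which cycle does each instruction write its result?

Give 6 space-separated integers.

Answer: 4 5 5 6 7 10

Derivation:
I0 mul r1: issue@1 deps=(None,None) exec_start@1 write@4
I1 add r2: issue@2 deps=(None,None) exec_start@2 write@5
I2 add r3: issue@3 deps=(None,None) exec_start@3 write@5
I3 add r3: issue@4 deps=(2,1) exec_start@5 write@6
I4 add r2: issue@5 deps=(3,0) exec_start@6 write@7
I5 add r1: issue@6 deps=(0,4) exec_start@7 write@10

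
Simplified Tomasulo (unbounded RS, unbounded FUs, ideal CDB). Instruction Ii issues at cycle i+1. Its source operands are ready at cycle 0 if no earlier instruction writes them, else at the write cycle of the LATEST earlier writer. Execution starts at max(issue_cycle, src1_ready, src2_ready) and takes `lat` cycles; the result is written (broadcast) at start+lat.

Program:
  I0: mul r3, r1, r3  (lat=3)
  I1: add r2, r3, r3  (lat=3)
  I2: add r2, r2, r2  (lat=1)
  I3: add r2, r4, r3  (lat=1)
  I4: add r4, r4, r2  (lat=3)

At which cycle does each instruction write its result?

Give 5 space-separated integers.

Answer: 4 7 8 5 8

Derivation:
I0 mul r3: issue@1 deps=(None,None) exec_start@1 write@4
I1 add r2: issue@2 deps=(0,0) exec_start@4 write@7
I2 add r2: issue@3 deps=(1,1) exec_start@7 write@8
I3 add r2: issue@4 deps=(None,0) exec_start@4 write@5
I4 add r4: issue@5 deps=(None,3) exec_start@5 write@8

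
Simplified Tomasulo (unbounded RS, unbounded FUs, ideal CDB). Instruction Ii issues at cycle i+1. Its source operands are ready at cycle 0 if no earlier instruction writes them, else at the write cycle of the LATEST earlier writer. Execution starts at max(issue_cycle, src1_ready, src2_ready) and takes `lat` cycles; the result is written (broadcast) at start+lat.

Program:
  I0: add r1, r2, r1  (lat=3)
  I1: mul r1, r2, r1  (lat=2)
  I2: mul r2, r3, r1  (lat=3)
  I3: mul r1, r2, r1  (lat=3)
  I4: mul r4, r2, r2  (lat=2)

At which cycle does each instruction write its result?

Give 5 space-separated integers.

I0 add r1: issue@1 deps=(None,None) exec_start@1 write@4
I1 mul r1: issue@2 deps=(None,0) exec_start@4 write@6
I2 mul r2: issue@3 deps=(None,1) exec_start@6 write@9
I3 mul r1: issue@4 deps=(2,1) exec_start@9 write@12
I4 mul r4: issue@5 deps=(2,2) exec_start@9 write@11

Answer: 4 6 9 12 11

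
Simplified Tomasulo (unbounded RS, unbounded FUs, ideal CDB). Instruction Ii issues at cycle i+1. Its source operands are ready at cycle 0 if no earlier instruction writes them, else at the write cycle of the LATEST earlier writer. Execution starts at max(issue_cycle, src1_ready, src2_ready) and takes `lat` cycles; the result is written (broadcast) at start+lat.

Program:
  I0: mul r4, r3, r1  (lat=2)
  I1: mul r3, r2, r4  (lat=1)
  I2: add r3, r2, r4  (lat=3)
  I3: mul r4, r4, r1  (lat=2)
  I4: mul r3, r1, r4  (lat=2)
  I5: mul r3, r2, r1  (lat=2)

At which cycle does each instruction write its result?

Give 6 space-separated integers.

Answer: 3 4 6 6 8 8

Derivation:
I0 mul r4: issue@1 deps=(None,None) exec_start@1 write@3
I1 mul r3: issue@2 deps=(None,0) exec_start@3 write@4
I2 add r3: issue@3 deps=(None,0) exec_start@3 write@6
I3 mul r4: issue@4 deps=(0,None) exec_start@4 write@6
I4 mul r3: issue@5 deps=(None,3) exec_start@6 write@8
I5 mul r3: issue@6 deps=(None,None) exec_start@6 write@8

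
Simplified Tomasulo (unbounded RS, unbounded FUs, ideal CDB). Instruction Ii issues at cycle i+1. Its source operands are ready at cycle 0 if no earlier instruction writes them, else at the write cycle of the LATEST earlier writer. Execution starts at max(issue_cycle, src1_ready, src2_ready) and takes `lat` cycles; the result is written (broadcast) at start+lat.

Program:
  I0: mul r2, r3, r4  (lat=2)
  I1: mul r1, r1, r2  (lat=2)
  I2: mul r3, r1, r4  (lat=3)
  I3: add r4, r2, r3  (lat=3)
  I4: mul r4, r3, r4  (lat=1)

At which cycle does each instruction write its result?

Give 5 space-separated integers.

Answer: 3 5 8 11 12

Derivation:
I0 mul r2: issue@1 deps=(None,None) exec_start@1 write@3
I1 mul r1: issue@2 deps=(None,0) exec_start@3 write@5
I2 mul r3: issue@3 deps=(1,None) exec_start@5 write@8
I3 add r4: issue@4 deps=(0,2) exec_start@8 write@11
I4 mul r4: issue@5 deps=(2,3) exec_start@11 write@12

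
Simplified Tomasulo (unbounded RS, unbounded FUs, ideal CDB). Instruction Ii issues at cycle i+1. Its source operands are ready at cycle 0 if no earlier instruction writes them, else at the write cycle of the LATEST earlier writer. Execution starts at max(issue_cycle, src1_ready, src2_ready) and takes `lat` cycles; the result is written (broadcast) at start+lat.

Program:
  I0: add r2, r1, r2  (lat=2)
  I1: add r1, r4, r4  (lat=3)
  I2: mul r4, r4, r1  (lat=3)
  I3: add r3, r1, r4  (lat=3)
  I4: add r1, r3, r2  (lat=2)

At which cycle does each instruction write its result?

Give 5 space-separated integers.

I0 add r2: issue@1 deps=(None,None) exec_start@1 write@3
I1 add r1: issue@2 deps=(None,None) exec_start@2 write@5
I2 mul r4: issue@3 deps=(None,1) exec_start@5 write@8
I3 add r3: issue@4 deps=(1,2) exec_start@8 write@11
I4 add r1: issue@5 deps=(3,0) exec_start@11 write@13

Answer: 3 5 8 11 13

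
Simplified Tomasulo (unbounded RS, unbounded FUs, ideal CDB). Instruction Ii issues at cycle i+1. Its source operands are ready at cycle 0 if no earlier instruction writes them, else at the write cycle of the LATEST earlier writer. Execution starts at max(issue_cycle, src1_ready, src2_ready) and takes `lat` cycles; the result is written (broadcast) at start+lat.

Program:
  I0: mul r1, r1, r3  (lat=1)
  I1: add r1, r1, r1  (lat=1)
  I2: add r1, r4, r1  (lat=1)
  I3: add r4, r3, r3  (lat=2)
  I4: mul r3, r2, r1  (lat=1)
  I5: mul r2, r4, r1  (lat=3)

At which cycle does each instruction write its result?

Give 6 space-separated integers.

Answer: 2 3 4 6 6 9

Derivation:
I0 mul r1: issue@1 deps=(None,None) exec_start@1 write@2
I1 add r1: issue@2 deps=(0,0) exec_start@2 write@3
I2 add r1: issue@3 deps=(None,1) exec_start@3 write@4
I3 add r4: issue@4 deps=(None,None) exec_start@4 write@6
I4 mul r3: issue@5 deps=(None,2) exec_start@5 write@6
I5 mul r2: issue@6 deps=(3,2) exec_start@6 write@9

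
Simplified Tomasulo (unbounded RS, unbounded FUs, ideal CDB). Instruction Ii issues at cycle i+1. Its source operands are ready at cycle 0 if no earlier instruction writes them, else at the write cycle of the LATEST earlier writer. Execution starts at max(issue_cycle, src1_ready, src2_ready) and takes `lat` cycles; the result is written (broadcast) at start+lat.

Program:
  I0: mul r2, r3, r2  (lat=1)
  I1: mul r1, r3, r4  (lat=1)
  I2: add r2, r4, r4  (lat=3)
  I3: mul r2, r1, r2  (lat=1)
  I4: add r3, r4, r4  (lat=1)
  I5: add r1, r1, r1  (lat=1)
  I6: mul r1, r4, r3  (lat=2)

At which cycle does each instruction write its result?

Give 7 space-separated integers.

I0 mul r2: issue@1 deps=(None,None) exec_start@1 write@2
I1 mul r1: issue@2 deps=(None,None) exec_start@2 write@3
I2 add r2: issue@3 deps=(None,None) exec_start@3 write@6
I3 mul r2: issue@4 deps=(1,2) exec_start@6 write@7
I4 add r3: issue@5 deps=(None,None) exec_start@5 write@6
I5 add r1: issue@6 deps=(1,1) exec_start@6 write@7
I6 mul r1: issue@7 deps=(None,4) exec_start@7 write@9

Answer: 2 3 6 7 6 7 9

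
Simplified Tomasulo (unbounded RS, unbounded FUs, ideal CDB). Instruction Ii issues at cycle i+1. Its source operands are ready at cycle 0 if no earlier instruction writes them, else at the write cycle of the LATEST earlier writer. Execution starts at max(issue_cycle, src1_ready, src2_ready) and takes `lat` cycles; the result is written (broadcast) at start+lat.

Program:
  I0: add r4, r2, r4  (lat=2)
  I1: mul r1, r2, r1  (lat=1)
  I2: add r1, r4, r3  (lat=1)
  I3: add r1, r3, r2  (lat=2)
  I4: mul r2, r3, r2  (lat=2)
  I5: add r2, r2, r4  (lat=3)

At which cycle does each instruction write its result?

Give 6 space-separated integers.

I0 add r4: issue@1 deps=(None,None) exec_start@1 write@3
I1 mul r1: issue@2 deps=(None,None) exec_start@2 write@3
I2 add r1: issue@3 deps=(0,None) exec_start@3 write@4
I3 add r1: issue@4 deps=(None,None) exec_start@4 write@6
I4 mul r2: issue@5 deps=(None,None) exec_start@5 write@7
I5 add r2: issue@6 deps=(4,0) exec_start@7 write@10

Answer: 3 3 4 6 7 10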